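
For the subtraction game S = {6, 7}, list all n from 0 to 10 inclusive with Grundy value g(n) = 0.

0, 1, 2, 3, 4, 5

Build the Grundy sequence with g(k) = mex{g(k−s) : s ∈ {6, 7}, s ≤ k}:
k:     0  1  2  3  4  5  6  7  8  9 10
g(k):  0  0  0  0  0  0  1  1  1  1  1
The P-positions (g = 0) in 0..10 are 0, 1, 2, 3, 4, 5.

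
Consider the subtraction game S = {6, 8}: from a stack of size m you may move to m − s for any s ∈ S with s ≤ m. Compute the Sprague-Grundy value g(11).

Build the Grundy sequence with g(k) = mex{g(k−s) : s ∈ {6, 8}, s ≤ k}:
g(0) = mex{} = 0
g(1) = mex{} = 0
g(2) = mex{} = 0
g(3) = mex{} = 0
g(4) = mex{} = 0
g(5) = mex{} = 0
g(6) = mex{0} = 1
g(7) = mex{0} = 1
g(8) = mex{0} = 1
g(9) = mex{0} = 1
g(10) = mex{0} = 1
g(11) = mex{0} = 1
So g(11) = 1.

1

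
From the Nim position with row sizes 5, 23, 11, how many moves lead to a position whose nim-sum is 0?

1

Compute the nim-sum pairwise:
5 ^ 23 = 18
18 ^ 11 = 25
The overall nim-sum is X = 25. A row of size p has a winning move iff p XOR X < p (reduce it to p XOR X).
  5: 5 XOR 25 = 28 ≥ 5 — no move.
  23: 23 XOR 25 = 14 < 23 — winning move (to 14).
  11: 11 XOR 25 = 18 ≥ 11 — no move.
That gives 1 winning move.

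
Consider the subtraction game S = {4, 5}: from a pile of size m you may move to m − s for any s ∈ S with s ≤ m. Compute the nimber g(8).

2

Build the Grundy sequence with g(k) = mex{g(k−s) : s ∈ {4, 5}, s ≤ k}:
k:     0  1  2  3  4  5  6  7  8
g(k):  0  0  0  0  1  1  1  1  2
So g(8) = 2.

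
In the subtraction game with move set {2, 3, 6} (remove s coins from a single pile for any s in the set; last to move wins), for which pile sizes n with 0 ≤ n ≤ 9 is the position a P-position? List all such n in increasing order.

Build the Grundy sequence with g(k) = mex{g(k−s) : s ∈ {2, 3, 6}, s ≤ k}:
g(0) = mex{} = 0
g(1) = mex{} = 0
g(2) = mex{0} = 1
g(3) = mex{0} = 1
g(4) = mex{0,1} = 2
g(5) = mex{1} = 0
g(6) = mex{0,1,2} = 3
g(7) = mex{0,2} = 1
g(8) = mex{0,1,3} = 2
g(9) = mex{1,3} = 0
The P-positions (g = 0) in 0..9 are 0, 1, 5, 9.

0, 1, 5, 9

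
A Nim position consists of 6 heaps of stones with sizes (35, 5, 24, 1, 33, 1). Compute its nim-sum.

31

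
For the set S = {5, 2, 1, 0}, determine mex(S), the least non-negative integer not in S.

3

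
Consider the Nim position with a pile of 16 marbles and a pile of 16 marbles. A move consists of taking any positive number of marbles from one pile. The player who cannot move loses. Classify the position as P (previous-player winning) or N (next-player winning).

P-position

Compute the nim-sum pairwise:
16 ⊕ 16 = 0
The nim-sum is 0, so this is a P-position: the player to move is in a losing position under optimal play.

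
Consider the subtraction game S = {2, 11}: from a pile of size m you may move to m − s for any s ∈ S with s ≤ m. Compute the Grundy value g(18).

0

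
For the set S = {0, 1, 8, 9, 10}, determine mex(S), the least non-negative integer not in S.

2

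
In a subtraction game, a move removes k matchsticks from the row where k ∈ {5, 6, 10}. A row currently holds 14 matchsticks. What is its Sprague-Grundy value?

2

Build the Grundy sequence with g(k) = mex{g(k−s) : s ∈ {5, 6, 10}, s ≤ k}:
g(0) = mex{} = 0
g(1) = mex{} = 0
g(2) = mex{} = 0
g(3) = mex{} = 0
g(4) = mex{} = 0
g(5) = mex{0} = 1
g(6) = mex{0} = 1
g(7) = mex{0} = 1
g(8) = mex{0} = 1
g(9) = mex{0} = 1
g(10) = mex{0,1} = 2
g(11) = mex{0,1} = 2
g(12) = mex{0,1} = 2
g(13) = mex{0,1} = 2
g(14) = mex{0,1} = 2
So g(14) = 2.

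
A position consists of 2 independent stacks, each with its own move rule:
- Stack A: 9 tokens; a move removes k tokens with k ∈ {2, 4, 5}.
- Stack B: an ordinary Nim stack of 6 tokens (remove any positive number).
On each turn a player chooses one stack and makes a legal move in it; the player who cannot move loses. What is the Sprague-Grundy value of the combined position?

Grundy values for stack A (subtraction set {2, 4, 5}):
g(0) = mex{} = 0
g(1) = mex{} = 0
g(2) = mex{0} = 1
g(3) = mex{0} = 1
g(4) = mex{0,1} = 2
g(5) = mex{0,1} = 2
g(6) = mex{0,1,2} = 3
g(7) = mex{1,2} = 0
g(8) = mex{1,2,3} = 0
g(9) = mex{0,2} = 1
So g(9) = 1.
Stack B is a plain Nim stack of size 6, so its Grundy value is 6.
By the Sprague-Grundy theorem, the Grundy value of a sum of independent games is the XOR of the component values.
Combined value = 1 ⊕ 6 = 7.

7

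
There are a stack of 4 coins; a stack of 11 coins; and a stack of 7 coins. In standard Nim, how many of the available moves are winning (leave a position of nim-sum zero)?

Compute the nim-sum pairwise:
4 XOR 11 = 15
15 XOR 7 = 8
The overall nim-sum is X = 8. A stack of size p has a winning move iff p XOR X < p (reduce it to p XOR X).
  4: 4 XOR 8 = 12 ≥ 4 — no move.
  11: 11 XOR 8 = 3 < 11 — winning move (to 3).
  7: 7 XOR 8 = 15 ≥ 7 — no move.
That gives 1 winning move.

1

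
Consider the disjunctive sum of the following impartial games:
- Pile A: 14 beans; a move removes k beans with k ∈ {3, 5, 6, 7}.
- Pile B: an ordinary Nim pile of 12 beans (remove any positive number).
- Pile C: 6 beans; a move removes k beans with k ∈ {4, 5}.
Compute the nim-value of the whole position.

12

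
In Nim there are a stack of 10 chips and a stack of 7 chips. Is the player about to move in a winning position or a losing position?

Winning position

In binary:
  1010  (10)
  0111  (7)
  ----
  1101  (13)
The nim-sum is 13 ≠ 0, so this is an N-position: the player to move can win.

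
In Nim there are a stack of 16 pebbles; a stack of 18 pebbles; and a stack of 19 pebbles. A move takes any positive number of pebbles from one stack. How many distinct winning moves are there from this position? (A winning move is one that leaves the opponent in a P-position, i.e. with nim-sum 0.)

Write each in binary and XOR column by column:
  10000  (16)
  10010  (18)
  10011  (19)
  -----
  10001  (17)
The overall nim-sum is X = 17. A stack of size p has a winning move iff p XOR X < p (reduce it to p XOR X).
  16: 16 XOR 17 = 1 < 16 — winning move (to 1).
  18: 18 XOR 17 = 3 < 18 — winning move (to 3).
  19: 19 XOR 17 = 2 < 19 — winning move (to 2).
That gives 3 winning moves.

3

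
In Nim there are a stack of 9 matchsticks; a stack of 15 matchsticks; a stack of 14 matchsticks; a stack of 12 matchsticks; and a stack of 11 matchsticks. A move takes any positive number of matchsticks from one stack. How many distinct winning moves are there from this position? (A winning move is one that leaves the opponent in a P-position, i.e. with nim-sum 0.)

Nim-sum: 9 XOR 15 XOR 14 XOR 12 XOR 11 = 15.
The overall nim-sum is X = 15. A stack of size p has a winning move iff p XOR X < p (reduce it to p XOR X).
  9: 9 XOR 15 = 6 < 9 — winning move (to 6).
  15: 15 XOR 15 = 0 < 15 — winning move (to 0).
  14: 14 XOR 15 = 1 < 14 — winning move (to 1).
  12: 12 XOR 15 = 3 < 12 — winning move (to 3).
  11: 11 XOR 15 = 4 < 11 — winning move (to 4).
That gives 5 winning moves.

5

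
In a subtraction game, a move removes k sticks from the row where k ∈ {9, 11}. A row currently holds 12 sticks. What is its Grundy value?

Grundy values for subtraction set {9, 11}:
k:     0  1  2  3  4  5  6  7  8  9 10 11 12
g(k):  0  0  0  0  0  0  0  0  0  1  1  1  1
So g(12) = 1.

1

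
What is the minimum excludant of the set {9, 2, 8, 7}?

0

0 is not in the set, so the mex is 0.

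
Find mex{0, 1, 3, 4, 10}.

The values 0, 1 are all present; 2 is the first non-negative integer missing from the set.

2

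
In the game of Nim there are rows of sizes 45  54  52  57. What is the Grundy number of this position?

Nim-sum: 45 ⊕ 54 ⊕ 52 ⊕ 57 = 22.

22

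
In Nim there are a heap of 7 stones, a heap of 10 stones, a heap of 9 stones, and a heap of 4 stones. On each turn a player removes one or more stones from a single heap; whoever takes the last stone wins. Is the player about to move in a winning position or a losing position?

Losing position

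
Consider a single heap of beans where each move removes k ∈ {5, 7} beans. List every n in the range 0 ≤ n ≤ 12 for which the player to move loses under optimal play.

0, 1, 2, 3, 4, 12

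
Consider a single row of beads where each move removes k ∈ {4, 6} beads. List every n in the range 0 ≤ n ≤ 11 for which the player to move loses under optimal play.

Grundy values for subtraction set {4, 6}:
k:     0  1  2  3  4  5  6  7  8  9 10 11
g(k):  0  0  0  0  1  1  1  1  2  2  0  0
The P-positions (g = 0) in 0..11 are 0, 1, 2, 3, 10, 11.

0, 1, 2, 3, 10, 11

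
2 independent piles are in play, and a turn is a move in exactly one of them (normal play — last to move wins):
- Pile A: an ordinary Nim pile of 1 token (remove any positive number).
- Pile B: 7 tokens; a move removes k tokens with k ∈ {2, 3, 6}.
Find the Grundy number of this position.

0

Pile A is a plain Nim pile of size 1, so its Grundy value is 1.
Grundy values for pile B (subtraction set {2, 3, 6}):
k:     0  1  2  3  4  5  6  7
g(k):  0  0  1  1  2  0  3  1
So g(7) = 1.
The value of a disjunctive sum is the nim-sum of the parts.
Combined value = 1 ⊕ 1 = 0.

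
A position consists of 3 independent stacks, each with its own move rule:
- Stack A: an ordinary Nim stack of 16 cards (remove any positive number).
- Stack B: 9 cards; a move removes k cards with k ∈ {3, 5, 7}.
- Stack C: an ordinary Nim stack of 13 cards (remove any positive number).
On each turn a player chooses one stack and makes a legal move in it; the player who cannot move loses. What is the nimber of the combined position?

Stack A is a plain Nim stack of size 16, so its Grundy value is 16.
Grundy values for stack B (subtraction set {3, 5, 7}):
g(0) = mex{} = 0
g(1) = mex{} = 0
g(2) = mex{} = 0
g(3) = mex{0} = 1
g(4) = mex{0} = 1
g(5) = mex{0} = 1
g(6) = mex{0,1} = 2
g(7) = mex{0,1} = 2
g(8) = mex{0,1} = 2
g(9) = mex{0,1,2} = 3
So g(9) = 3.
Stack C is a plain Nim stack of size 13, so its Grundy value is 13.
By the Sprague-Grundy theorem, the Grundy value of a sum of independent games is the XOR of the component values.
Combined value = 16 ⊕ 3 ⊕ 13 = 30.

30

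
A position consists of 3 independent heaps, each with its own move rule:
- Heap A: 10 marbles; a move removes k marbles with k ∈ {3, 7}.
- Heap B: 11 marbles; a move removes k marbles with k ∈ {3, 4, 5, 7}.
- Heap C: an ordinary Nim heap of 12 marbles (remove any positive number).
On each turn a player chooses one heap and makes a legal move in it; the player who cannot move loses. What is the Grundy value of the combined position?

Build the Grundy sequence for heap A with g(k) = mex{g(k−s) : s ∈ {3, 7}, s ≤ k}:
g(0) = mex{} = 0
g(1) = mex{} = 0
g(2) = mex{} = 0
g(3) = mex{0} = 1
g(4) = mex{0} = 1
g(5) = mex{0} = 1
g(6) = mex{1} = 0
g(7) = mex{0,1} = 2
g(8) = mex{0,1} = 2
g(9) = mex{0} = 1
g(10) = mex{1,2} = 0
So g(10) = 0.
For heap B, compute g(0), g(1), … with moves {3, 4, 5, 7}:
g(0) = mex{} = 0
g(1) = mex{} = 0
g(2) = mex{} = 0
g(3) = mex{0} = 1
g(4) = mex{0} = 1
g(5) = mex{0} = 1
g(6) = mex{0,1} = 2
g(7) = mex{0,1} = 2
g(8) = mex{0,1} = 2
g(9) = mex{0,1,2} = 3
g(10) = mex{1,2} = 0
g(11) = mex{1,2} = 0
So g(11) = 0.
Heap C is a plain Nim heap of size 12, so its Grundy value is 12.
By the Sprague-Grundy theorem, the Grundy value of a sum of independent games is the XOR of the component values.
Combined value = 0 ⊕ 0 ⊕ 12 = 12.

12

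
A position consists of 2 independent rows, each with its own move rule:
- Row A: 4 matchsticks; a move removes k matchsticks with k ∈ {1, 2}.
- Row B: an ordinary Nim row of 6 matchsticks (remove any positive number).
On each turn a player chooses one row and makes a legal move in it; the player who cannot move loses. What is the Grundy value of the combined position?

Build the Grundy sequence for row A with g(k) = mex{g(k−s) : s ∈ {1, 2}, s ≤ k}:
g(0) = mex{} = 0
g(1) = mex{0} = 1
g(2) = mex{0,1} = 2
g(3) = mex{1,2} = 0
g(4) = mex{0,2} = 1
So g(4) = 1.
Row B is a plain Nim row of size 6, so its Grundy value is 6.
The value of a disjunctive sum is the nim-sum of the parts.
Combined value = 1 ⊕ 6 = 7.

7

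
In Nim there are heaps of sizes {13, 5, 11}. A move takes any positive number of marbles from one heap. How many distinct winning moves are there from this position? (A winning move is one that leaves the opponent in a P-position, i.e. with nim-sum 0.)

1

Compute the nim-sum pairwise:
13 ⊕ 5 = 8
8 ⊕ 11 = 3
The overall nim-sum is X = 3. A heap of size p has a winning move iff p XOR X < p (reduce it to p XOR X).
  13: 13 XOR 3 = 14 ≥ 13 — no move.
  5: 5 XOR 3 = 6 ≥ 5 — no move.
  11: 11 XOR 3 = 8 < 11 — winning move (to 8).
That gives 1 winning move.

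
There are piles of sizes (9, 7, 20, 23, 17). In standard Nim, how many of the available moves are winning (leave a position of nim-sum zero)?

3

Compute the nim-sum pairwise:
9 ^ 7 = 14
14 ^ 20 = 26
26 ^ 23 = 13
13 ^ 17 = 28
The overall nim-sum is X = 28. A pile of size p has a winning move iff p XOR X < p (reduce it to p XOR X).
  9: 9 XOR 28 = 21 ≥ 9 — no move.
  7: 7 XOR 28 = 27 ≥ 7 — no move.
  20: 20 XOR 28 = 8 < 20 — winning move (to 8).
  23: 23 XOR 28 = 11 < 23 — winning move (to 11).
  17: 17 XOR 28 = 13 < 17 — winning move (to 13).
That gives 3 winning moves.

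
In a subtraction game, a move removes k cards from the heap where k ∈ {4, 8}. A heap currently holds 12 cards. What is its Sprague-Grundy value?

Grundy values for subtraction set {4, 8}:
g(0) = mex{} = 0
g(1) = mex{} = 0
g(2) = mex{} = 0
g(3) = mex{} = 0
g(4) = mex{0} = 1
g(5) = mex{0} = 1
g(6) = mex{0} = 1
g(7) = mex{0} = 1
g(8) = mex{0,1} = 2
g(9) = mex{0,1} = 2
g(10) = mex{0,1} = 2
g(11) = mex{0,1} = 2
g(12) = mex{1,2} = 0
So g(12) = 0.

0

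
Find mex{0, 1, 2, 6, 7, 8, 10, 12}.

3

The values 0, 1, 2 are all present; 3 is the first non-negative integer missing from the set.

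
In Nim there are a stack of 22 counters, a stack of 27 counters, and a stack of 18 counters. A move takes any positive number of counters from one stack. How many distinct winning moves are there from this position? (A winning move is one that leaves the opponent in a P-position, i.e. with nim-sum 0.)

3

Write each in binary and XOR column by column:
  10110  (22)
  11011  (27)
  10010  (18)
  -----
  11111  (31)
The overall nim-sum is X = 31. A stack of size p has a winning move iff p XOR X < p (reduce it to p XOR X).
  22: 22 XOR 31 = 9 < 22 — winning move (to 9).
  27: 27 XOR 31 = 4 < 27 — winning move (to 4).
  18: 18 XOR 31 = 13 < 18 — winning move (to 13).
That gives 3 winning moves.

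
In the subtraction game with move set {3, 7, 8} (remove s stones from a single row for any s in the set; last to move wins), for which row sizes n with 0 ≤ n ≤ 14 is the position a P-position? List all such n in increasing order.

0, 1, 2, 6, 11, 12

Build the Grundy sequence with g(k) = mex{g(k−s) : s ∈ {3, 7, 8}, s ≤ k}:
k:     0  1  2  3  4  5  6  7  8  9 10 11 12 13 14
g(k):  0  0  0  1  1  1  0  2  2  1  3  0  0  2  1
The P-positions (g = 0) in 0..14 are 0, 1, 2, 6, 11, 12.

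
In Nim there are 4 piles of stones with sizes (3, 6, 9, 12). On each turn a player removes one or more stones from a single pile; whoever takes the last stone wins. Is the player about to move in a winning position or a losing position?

Losing position

Bitwise XOR of the heap sizes:
  0011  (3)
  0110  (6)
  1001  (9)
  1100  (12)
  ----
  0000  (0)
The nim-sum is 0, so this is a P-position: the player to move is in a losing position under optimal play.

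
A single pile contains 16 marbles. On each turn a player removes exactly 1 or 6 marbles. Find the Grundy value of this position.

Grundy values for subtraction set {1, 6}:
k:     0  1  2  3  4  5  6  7  8  9 10 11 12 13 14 15 16
g(k):  0  1  0  1  0  1  2  0  1  0  1  0  1  2  0  1  0
So g(16) = 0.

0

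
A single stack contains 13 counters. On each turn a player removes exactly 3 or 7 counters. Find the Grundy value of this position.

Grundy values for subtraction set {3, 7}:
k:     0  1  2  3  4  5  6  7  8  9 10 11 12 13
g(k):  0  0  0  1  1  1  0  2  2  1  0  0  0  1
So g(13) = 1.

1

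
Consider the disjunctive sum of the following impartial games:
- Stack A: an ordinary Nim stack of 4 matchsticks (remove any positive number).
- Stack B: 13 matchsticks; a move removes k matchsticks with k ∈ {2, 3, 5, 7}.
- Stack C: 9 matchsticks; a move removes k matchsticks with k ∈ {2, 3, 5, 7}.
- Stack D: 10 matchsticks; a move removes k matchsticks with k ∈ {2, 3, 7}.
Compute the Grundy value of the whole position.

6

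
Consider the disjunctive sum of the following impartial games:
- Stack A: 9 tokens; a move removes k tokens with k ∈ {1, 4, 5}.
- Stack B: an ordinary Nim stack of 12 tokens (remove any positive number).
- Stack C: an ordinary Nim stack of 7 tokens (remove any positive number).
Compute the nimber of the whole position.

10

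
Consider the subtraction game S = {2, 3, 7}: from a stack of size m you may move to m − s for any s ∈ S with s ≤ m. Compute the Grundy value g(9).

Compute g(0), g(1), … for moves {2, 3, 7}:
g(0) = mex{} = 0
g(1) = mex{} = 0
g(2) = mex{0} = 1
g(3) = mex{0} = 1
g(4) = mex{0,1} = 2
g(5) = mex{1} = 0
g(6) = mex{1,2} = 0
g(7) = mex{0,2} = 1
g(8) = mex{0} = 1
g(9) = mex{0,1} = 2
So g(9) = 2.

2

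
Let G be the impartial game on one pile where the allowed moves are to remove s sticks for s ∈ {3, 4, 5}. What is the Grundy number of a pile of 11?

1

Grundy values for subtraction set {3, 4, 5}:
g(0) = mex{} = 0
g(1) = mex{} = 0
g(2) = mex{} = 0
g(3) = mex{0} = 1
g(4) = mex{0} = 1
g(5) = mex{0} = 1
g(6) = mex{0,1} = 2
g(7) = mex{0,1} = 2
g(8) = mex{1} = 0
g(9) = mex{1,2} = 0
g(10) = mex{1,2} = 0
g(11) = mex{0,2} = 1
So g(11) = 1.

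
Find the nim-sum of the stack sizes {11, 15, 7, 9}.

Compute the nim-sum pairwise:
11 ⊕ 15 = 4
4 ⊕ 7 = 3
3 ⊕ 9 = 10

10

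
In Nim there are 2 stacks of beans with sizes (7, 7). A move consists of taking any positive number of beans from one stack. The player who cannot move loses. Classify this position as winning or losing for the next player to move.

Write each in binary and XOR column by column:
  111  (7)
  111  (7)
  ---
  000  (0)
The nim-sum is 0, so this is a P-position: the player to move is in a losing position under optimal play.

Losing position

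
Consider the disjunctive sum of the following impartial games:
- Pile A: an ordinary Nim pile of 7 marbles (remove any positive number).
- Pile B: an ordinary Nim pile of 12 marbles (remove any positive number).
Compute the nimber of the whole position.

Pile A is a plain Nim pile of size 7, so its Grundy value is 7.
Pile B is a plain Nim pile of size 12, so its Grundy value is 12.
By the Sprague-Grundy theorem, the Grundy value of a sum of independent games is the XOR of the component values.
Combined value = 7 XOR 12 = 11.

11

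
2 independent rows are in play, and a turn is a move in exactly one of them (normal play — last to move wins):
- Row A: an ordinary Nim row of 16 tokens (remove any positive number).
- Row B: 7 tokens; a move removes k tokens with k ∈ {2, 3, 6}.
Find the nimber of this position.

Row A is a plain Nim row of size 16, so its Grundy value is 16.
Grundy values for row B (subtraction set {2, 3, 6}):
k:     0  1  2  3  4  5  6  7
g(k):  0  0  1  1  2  0  3  1
So g(7) = 1.
The value of a disjunctive sum is the nim-sum of the parts.
Combined value = 16 XOR 1 = 17.

17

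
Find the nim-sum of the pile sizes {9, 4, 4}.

9

Nim-sum: 9 ^ 4 ^ 4 = 9.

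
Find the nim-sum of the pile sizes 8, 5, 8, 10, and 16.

31

Compute the nim-sum pairwise:
8 ^ 5 = 13
13 ^ 8 = 5
5 ^ 10 = 15
15 ^ 16 = 31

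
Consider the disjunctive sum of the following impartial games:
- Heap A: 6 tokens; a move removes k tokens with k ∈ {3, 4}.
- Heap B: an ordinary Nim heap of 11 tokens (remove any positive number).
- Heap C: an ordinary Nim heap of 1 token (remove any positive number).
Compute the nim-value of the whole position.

8

Grundy values for heap A (subtraction set {3, 4}):
k:     0  1  2  3  4  5  6
g(k):  0  0  0  1  1  1  2
So g(6) = 2.
Heap B is a plain Nim heap of size 11, so its Grundy value is 11.
Heap C is a plain Nim heap of size 1, so its Grundy value is 1.
The value of a disjunctive sum is the nim-sum of the parts.
Combined value = 2 ⊕ 11 ⊕ 1 = 8.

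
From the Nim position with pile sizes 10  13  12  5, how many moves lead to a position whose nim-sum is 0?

3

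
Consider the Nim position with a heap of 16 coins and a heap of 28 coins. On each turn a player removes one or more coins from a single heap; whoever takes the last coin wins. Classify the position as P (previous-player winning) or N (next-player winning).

N-position

Compute the nim-sum pairwise:
16 XOR 28 = 12
The nim-sum is 12 ≠ 0, so this is an N-position: the player to move can win.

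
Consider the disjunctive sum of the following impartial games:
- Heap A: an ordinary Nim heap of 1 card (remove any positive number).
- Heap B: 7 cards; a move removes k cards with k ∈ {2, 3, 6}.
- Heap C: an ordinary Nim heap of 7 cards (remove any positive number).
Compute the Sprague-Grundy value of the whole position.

7

Heap A is a plain Nim heap of size 1, so its Grundy value is 1.
For heap B, compute g(0), g(1), … with moves {2, 3, 6}:
k:     0  1  2  3  4  5  6  7
g(k):  0  0  1  1  2  0  3  1
So g(7) = 1.
Heap C is a plain Nim heap of size 7, so its Grundy value is 7.
The value of a disjunctive sum is the nim-sum of the parts.
Combined value = 1 ⊕ 1 ⊕ 7 = 7.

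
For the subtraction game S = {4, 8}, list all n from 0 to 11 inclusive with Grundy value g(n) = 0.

0, 1, 2, 3

Build the Grundy sequence with g(k) = mex{g(k−s) : s ∈ {4, 8}, s ≤ k}:
k:     0  1  2  3  4  5  6  7  8  9 10 11
g(k):  0  0  0  0  1  1  1  1  2  2  2  2
The P-positions (g = 0) in 0..11 are 0, 1, 2, 3.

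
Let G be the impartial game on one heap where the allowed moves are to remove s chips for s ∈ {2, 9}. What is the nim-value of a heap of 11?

Build the Grundy sequence with g(k) = mex{g(k−s) : s ∈ {2, 9}, s ≤ k}:
k:     0  1  2  3  4  5  6  7  8  9 10 11
g(k):  0  0  1  1  0  0  1  1  0  2  1  0
So g(11) = 0.

0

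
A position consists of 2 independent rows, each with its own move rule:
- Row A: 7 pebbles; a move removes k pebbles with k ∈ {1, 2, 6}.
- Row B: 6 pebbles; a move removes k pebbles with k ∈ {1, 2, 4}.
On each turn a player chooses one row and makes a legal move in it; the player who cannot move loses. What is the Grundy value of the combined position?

0

Grundy values for row A (subtraction set {1, 2, 6}):
g(0) = mex{} = 0
g(1) = mex{0} = 1
g(2) = mex{0,1} = 2
g(3) = mex{1,2} = 0
g(4) = mex{0,2} = 1
g(5) = mex{0,1} = 2
g(6) = mex{0,1,2} = 3
g(7) = mex{1,2,3} = 0
So g(7) = 0.
Build the Grundy sequence for row B with g(k) = mex{g(k−s) : s ∈ {1, 2, 4}, s ≤ k}:
g(0) = mex{} = 0
g(1) = mex{0} = 1
g(2) = mex{0,1} = 2
g(3) = mex{1,2} = 0
g(4) = mex{0,2} = 1
g(5) = mex{0,1} = 2
g(6) = mex{1,2} = 0
So g(6) = 0.
By the Sprague-Grundy theorem, the Grundy value of a sum of independent games is the XOR of the component values.
Combined value = 0 XOR 0 = 0.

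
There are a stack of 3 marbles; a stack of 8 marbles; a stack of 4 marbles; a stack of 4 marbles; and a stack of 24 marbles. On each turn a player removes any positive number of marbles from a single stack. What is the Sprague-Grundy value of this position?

19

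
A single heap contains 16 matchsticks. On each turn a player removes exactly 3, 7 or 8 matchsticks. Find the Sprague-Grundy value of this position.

Grundy values for subtraction set {3, 7, 8}:
k:     0  1  2  3  4  5  6  7  8  9 10 11 12 13 14 15 16
g(k):  0  0  0  1  1  1  0  2  2  1  3  0  0  2  1  1  0
So g(16) = 0.

0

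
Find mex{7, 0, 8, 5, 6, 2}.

1

0 is in the set but 1 is not, so the mex is 1.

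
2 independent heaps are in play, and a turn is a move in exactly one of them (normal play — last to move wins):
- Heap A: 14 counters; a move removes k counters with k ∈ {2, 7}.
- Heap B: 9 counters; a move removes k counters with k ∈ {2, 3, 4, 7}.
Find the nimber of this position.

For heap A, compute g(0), g(1), … with moves {2, 7}:
k:     0  1  2  3  4  5  6  7  8  9 10 11 12 13 14
g(k):  0  0  1  1  0  0  1  1  2  0  0  1  1  0  0
So g(14) = 0.
Grundy values for heap B (subtraction set {2, 3, 4, 7}):
k:     0  1  2  3  4  5  6  7  8  9
g(k):  0  0  1  1  2  2  0  3  1  4
So g(9) = 4.
By the Sprague-Grundy theorem, the Grundy value of a sum of independent games is the XOR of the component values.
Combined value = 0 XOR 4 = 4.

4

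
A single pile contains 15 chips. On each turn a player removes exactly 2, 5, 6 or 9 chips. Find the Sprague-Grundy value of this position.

Compute g(0), g(1), … for moves {2, 5, 6, 9}:
k:     0  1  2  3  4  5  6  7  8  9 10 11 12 13 14 15
g(k):  0  0  1  1  0  2  1  3  0  2  1  0  0  1  1  0
So g(15) = 0.

0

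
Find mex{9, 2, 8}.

0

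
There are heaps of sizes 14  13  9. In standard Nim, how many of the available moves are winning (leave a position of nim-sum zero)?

3

Write each in binary and XOR column by column:
  1110  (14)
  1101  (13)
  1001  (9)
  ----
  1010  (10)
The overall nim-sum is X = 10. A heap of size p has a winning move iff p XOR X < p (reduce it to p XOR X).
  14: 14 XOR 10 = 4 < 14 — winning move (to 4).
  13: 13 XOR 10 = 7 < 13 — winning move (to 7).
  9: 9 XOR 10 = 3 < 9 — winning move (to 3).
That gives 3 winning moves.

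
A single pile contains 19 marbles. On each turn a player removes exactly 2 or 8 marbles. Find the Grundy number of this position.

2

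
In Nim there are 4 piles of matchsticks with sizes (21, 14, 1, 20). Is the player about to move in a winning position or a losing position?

Winning position

Compute the nim-sum pairwise:
21 XOR 14 = 27
27 XOR 1 = 26
26 XOR 20 = 14
The nim-sum is 14 ≠ 0, so this is an N-position: the player to move can win.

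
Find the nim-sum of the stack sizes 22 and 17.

7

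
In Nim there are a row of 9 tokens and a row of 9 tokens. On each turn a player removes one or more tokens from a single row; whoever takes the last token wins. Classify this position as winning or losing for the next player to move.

Losing position

Compute the nim-sum pairwise:
9 ⊕ 9 = 0
The nim-sum is 0, so this is a P-position: the player to move is in a losing position under optimal play.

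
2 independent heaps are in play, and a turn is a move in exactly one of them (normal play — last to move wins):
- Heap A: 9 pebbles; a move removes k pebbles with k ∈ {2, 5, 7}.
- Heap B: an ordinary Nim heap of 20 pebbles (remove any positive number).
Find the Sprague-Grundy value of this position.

22

Grundy values for heap A (subtraction set {2, 5, 7}):
g(0) = mex{} = 0
g(1) = mex{} = 0
g(2) = mex{0} = 1
g(3) = mex{0} = 1
g(4) = mex{1} = 0
g(5) = mex{0,1} = 2
g(6) = mex{0} = 1
g(7) = mex{0,1,2} = 3
g(8) = mex{0,1} = 2
g(9) = mex{0,1,3} = 2
So g(9) = 2.
Heap B is a plain Nim heap of size 20, so its Grundy value is 20.
By the Sprague-Grundy theorem, the Grundy value of a sum of independent games is the XOR of the component values.
Combined value = 2 XOR 20 = 22.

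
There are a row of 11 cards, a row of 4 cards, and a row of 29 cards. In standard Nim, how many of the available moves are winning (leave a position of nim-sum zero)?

1

Compute the nim-sum pairwise:
11 ⊕ 4 = 15
15 ⊕ 29 = 18
The overall nim-sum is X = 18. A row of size p has a winning move iff p XOR X < p (reduce it to p XOR X).
  11: 11 XOR 18 = 25 ≥ 11 — no move.
  4: 4 XOR 18 = 22 ≥ 4 — no move.
  29: 29 XOR 18 = 15 < 29 — winning move (to 15).
That gives 1 winning move.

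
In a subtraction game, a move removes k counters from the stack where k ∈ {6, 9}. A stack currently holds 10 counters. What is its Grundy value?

Grundy values for subtraction set {6, 9}:
k:     0  1  2  3  4  5  6  7  8  9 10
g(k):  0  0  0  0  0  0  1  1  1  1  1
So g(10) = 1.

1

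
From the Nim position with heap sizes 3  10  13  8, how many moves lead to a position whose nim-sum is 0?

In binary:
  0011  (3)
  1010  (10)
  1101  (13)
  1000  (8)
  ----
  1100  (12)
The overall nim-sum is X = 12. A heap of size p has a winning move iff p XOR X < p (reduce it to p XOR X).
  3: 3 XOR 12 = 15 ≥ 3 — no move.
  10: 10 XOR 12 = 6 < 10 — winning move (to 6).
  13: 13 XOR 12 = 1 < 13 — winning move (to 1).
  8: 8 XOR 12 = 4 < 8 — winning move (to 4).
That gives 3 winning moves.

3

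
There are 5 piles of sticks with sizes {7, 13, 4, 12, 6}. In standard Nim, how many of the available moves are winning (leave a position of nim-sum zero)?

5

Nim-sum: 7 ⊕ 13 ⊕ 4 ⊕ 12 ⊕ 6 = 4.
The overall nim-sum is X = 4. A pile of size p has a winning move iff p XOR X < p (reduce it to p XOR X).
  7: 7 XOR 4 = 3 < 7 — winning move (to 3).
  13: 13 XOR 4 = 9 < 13 — winning move (to 9).
  4: 4 XOR 4 = 0 < 4 — winning move (to 0).
  12: 12 XOR 4 = 8 < 12 — winning move (to 8).
  6: 6 XOR 4 = 2 < 6 — winning move (to 2).
That gives 5 winning moves.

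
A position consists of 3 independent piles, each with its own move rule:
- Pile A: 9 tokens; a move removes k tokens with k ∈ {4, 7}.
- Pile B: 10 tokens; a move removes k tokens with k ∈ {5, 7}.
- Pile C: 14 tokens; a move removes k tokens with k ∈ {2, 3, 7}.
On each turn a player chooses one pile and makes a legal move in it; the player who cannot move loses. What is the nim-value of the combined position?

2

Build the Grundy sequence for pile A with g(k) = mex{g(k−s) : s ∈ {4, 7}, s ≤ k}:
g(0) = mex{} = 0
g(1) = mex{} = 0
g(2) = mex{} = 0
g(3) = mex{} = 0
g(4) = mex{0} = 1
g(5) = mex{0} = 1
g(6) = mex{0} = 1
g(7) = mex{0} = 1
g(8) = mex{0,1} = 2
g(9) = mex{0,1} = 2
So g(9) = 2.
Build the Grundy sequence for pile B with g(k) = mex{g(k−s) : s ∈ {5, 7}, s ≤ k}:
k:     0  1  2  3  4  5  6  7  8  9 10
g(k):  0  0  0  0  0  1  1  1  1  1  2
So g(10) = 2.
For pile C, compute g(0), g(1), … with moves {2, 3, 7}:
k:     0  1  2  3  4  5  6  7  8  9 10 11 12 13 14
g(k):  0  0  1  1  2  0  0  1  1  2  0  0  1  1  2
So g(14) = 2.
By the Sprague-Grundy theorem, the Grundy value of a sum of independent games is the XOR of the component values.
Combined value = 2 ⊕ 2 ⊕ 2 = 2.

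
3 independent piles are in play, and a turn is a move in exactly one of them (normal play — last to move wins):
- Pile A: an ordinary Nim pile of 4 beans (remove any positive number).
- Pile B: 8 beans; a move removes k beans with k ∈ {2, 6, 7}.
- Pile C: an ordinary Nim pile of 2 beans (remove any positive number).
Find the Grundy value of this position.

4

Pile A is a plain Nim pile of size 4, so its Grundy value is 4.
Grundy values for pile B (subtraction set {2, 6, 7}):
g(0) = mex{} = 0
g(1) = mex{} = 0
g(2) = mex{0} = 1
g(3) = mex{0} = 1
g(4) = mex{1} = 0
g(5) = mex{1} = 0
g(6) = mex{0} = 1
g(7) = mex{0} = 1
g(8) = mex{0,1} = 2
So g(8) = 2.
Pile C is a plain Nim pile of size 2, so its Grundy value is 2.
By the Sprague-Grundy theorem, the Grundy value of a sum of independent games is the XOR of the component values.
Combined value = 4 XOR 2 XOR 2 = 4.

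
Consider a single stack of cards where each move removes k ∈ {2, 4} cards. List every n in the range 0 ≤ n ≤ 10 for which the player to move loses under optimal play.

0, 1, 6, 7

Build the Grundy sequence with g(k) = mex{g(k−s) : s ∈ {2, 4}, s ≤ k}:
g(0) = mex{} = 0
g(1) = mex{} = 0
g(2) = mex{0} = 1
g(3) = mex{0} = 1
g(4) = mex{0,1} = 2
g(5) = mex{0,1} = 2
g(6) = mex{1,2} = 0
g(7) = mex{1,2} = 0
g(8) = mex{0,2} = 1
g(9) = mex{0,2} = 1
g(10) = mex{0,1} = 2
The P-positions (g = 0) in 0..10 are 0, 1, 6, 7.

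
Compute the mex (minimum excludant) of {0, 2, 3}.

1

0 is in the set but 1 is not, so the mex is 1.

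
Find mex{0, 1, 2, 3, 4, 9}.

The values 0, 1, 2, 3, 4 are all present; 5 is the first non-negative integer missing from the set.

5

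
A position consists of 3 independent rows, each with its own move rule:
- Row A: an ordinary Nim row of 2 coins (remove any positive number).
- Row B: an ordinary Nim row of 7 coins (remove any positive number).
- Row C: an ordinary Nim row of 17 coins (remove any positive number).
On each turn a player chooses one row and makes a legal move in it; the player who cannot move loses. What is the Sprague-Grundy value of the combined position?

Row A is a plain Nim row of size 2, so its Grundy value is 2.
Row B is a plain Nim row of size 7, so its Grundy value is 7.
Row C is a plain Nim row of size 17, so its Grundy value is 17.
By the Sprague-Grundy theorem, the Grundy value of a sum of independent games is the XOR of the component values.
Combined value = 2 ⊕ 7 ⊕ 17 = 20.

20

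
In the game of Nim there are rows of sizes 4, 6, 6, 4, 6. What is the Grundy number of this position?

6

In binary:
  100  (4)
  110  (6)
  110  (6)
  100  (4)
  110  (6)
  ---
  110  (6)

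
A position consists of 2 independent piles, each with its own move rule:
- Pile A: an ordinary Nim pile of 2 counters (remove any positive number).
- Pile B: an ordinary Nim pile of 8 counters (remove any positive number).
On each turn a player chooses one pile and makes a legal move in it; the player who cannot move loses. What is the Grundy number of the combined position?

10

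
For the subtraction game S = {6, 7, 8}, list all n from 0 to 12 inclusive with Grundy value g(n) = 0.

0, 1, 2, 3, 4, 5

Build the Grundy sequence with g(k) = mex{g(k−s) : s ∈ {6, 7, 8}, s ≤ k}:
g(0) = mex{} = 0
g(1) = mex{} = 0
g(2) = mex{} = 0
g(3) = mex{} = 0
g(4) = mex{} = 0
g(5) = mex{} = 0
g(6) = mex{0} = 1
g(7) = mex{0} = 1
g(8) = mex{0} = 1
g(9) = mex{0} = 1
g(10) = mex{0} = 1
g(11) = mex{0} = 1
g(12) = mex{0,1} = 2
The P-positions (g = 0) in 0..12 are 0, 1, 2, 3, 4, 5.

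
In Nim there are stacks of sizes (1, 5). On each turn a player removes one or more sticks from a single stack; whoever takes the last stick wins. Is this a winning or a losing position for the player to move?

Winning position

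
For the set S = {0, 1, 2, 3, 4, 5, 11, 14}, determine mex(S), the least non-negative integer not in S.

6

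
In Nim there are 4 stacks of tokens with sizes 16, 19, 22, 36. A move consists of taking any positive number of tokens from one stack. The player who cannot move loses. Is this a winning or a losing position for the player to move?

Compute the nim-sum pairwise:
16 ^ 19 = 3
3 ^ 22 = 21
21 ^ 36 = 49
The nim-sum is 49 ≠ 0, so this is an N-position: the player to move can win.

Winning position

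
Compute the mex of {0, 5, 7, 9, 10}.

1

0 is in the set but 1 is not, so the mex is 1.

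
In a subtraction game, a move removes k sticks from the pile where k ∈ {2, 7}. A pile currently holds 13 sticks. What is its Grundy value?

Build the Grundy sequence with g(k) = mex{g(k−s) : s ∈ {2, 7}, s ≤ k}:
k:     0  1  2  3  4  5  6  7  8  9 10 11 12 13
g(k):  0  0  1  1  0  0  1  1  2  0  0  1  1  0
So g(13) = 0.

0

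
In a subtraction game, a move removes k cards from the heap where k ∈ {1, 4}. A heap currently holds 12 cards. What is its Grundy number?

0

Compute g(0), g(1), … for moves {1, 4}:
g(0) = mex{} = 0
g(1) = mex{0} = 1
g(2) = mex{1} = 0
g(3) = mex{0} = 1
g(4) = mex{0,1} = 2
g(5) = mex{1,2} = 0
g(6) = mex{0} = 1
g(7) = mex{1} = 0
g(8) = mex{0,2} = 1
g(9) = mex{0,1} = 2
g(10) = mex{1,2} = 0
g(11) = mex{0} = 1
g(12) = mex{1} = 0
So g(12) = 0.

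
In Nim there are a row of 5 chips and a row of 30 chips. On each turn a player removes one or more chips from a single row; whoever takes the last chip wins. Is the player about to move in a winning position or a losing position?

Nim-sum: 5 ⊕ 30 = 27.
The nim-sum is 27 ≠ 0, so this is an N-position: the player to move can win.

Winning position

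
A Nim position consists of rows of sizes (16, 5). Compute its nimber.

21

Nim-sum: 16 XOR 5 = 21.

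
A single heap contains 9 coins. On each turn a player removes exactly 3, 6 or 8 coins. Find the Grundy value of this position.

Compute g(0), g(1), … for moves {3, 6, 8}:
g(0) = mex{} = 0
g(1) = mex{} = 0
g(2) = mex{} = 0
g(3) = mex{0} = 1
g(4) = mex{0} = 1
g(5) = mex{0} = 1
g(6) = mex{0,1} = 2
g(7) = mex{0,1} = 2
g(8) = mex{0,1} = 2
g(9) = mex{0,1,2} = 3
So g(9) = 3.

3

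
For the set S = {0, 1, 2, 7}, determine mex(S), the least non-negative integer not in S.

The values 0, 1, 2 are all present; 3 is the first non-negative integer missing from the set.

3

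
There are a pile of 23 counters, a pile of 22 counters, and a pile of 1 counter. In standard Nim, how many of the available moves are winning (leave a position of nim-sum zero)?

Write each in binary and XOR column by column:
  10111  (23)
  10110  (22)
  00001  (1)
  -----
  00000  (0)
The nim-sum is already 0, so every move leaves a nonzero nim-sum — there are no winning moves.

0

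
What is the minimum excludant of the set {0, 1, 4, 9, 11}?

2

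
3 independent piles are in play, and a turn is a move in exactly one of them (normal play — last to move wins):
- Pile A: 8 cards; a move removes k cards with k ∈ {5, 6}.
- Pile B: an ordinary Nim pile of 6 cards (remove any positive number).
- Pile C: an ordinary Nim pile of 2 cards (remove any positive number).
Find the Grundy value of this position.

5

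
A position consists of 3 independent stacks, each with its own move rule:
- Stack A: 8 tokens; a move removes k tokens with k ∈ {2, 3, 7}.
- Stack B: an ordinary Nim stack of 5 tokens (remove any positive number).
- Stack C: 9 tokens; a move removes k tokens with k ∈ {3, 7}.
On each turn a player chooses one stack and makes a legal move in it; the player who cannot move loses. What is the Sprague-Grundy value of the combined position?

Grundy values for stack A (subtraction set {2, 3, 7}):
g(0) = mex{} = 0
g(1) = mex{} = 0
g(2) = mex{0} = 1
g(3) = mex{0} = 1
g(4) = mex{0,1} = 2
g(5) = mex{1} = 0
g(6) = mex{1,2} = 0
g(7) = mex{0,2} = 1
g(8) = mex{0} = 1
So g(8) = 1.
Stack B is a plain Nim stack of size 5, so its Grundy value is 5.
Build the Grundy sequence for stack C with g(k) = mex{g(k−s) : s ∈ {3, 7}, s ≤ k}:
g(0) = mex{} = 0
g(1) = mex{} = 0
g(2) = mex{} = 0
g(3) = mex{0} = 1
g(4) = mex{0} = 1
g(5) = mex{0} = 1
g(6) = mex{1} = 0
g(7) = mex{0,1} = 2
g(8) = mex{0,1} = 2
g(9) = mex{0} = 1
So g(9) = 1.
The value of a disjunctive sum is the nim-sum of the parts.
Combined value = 1 ⊕ 5 ⊕ 1 = 5.

5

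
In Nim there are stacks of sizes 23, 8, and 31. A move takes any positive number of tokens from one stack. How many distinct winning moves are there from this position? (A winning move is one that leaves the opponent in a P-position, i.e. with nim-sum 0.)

0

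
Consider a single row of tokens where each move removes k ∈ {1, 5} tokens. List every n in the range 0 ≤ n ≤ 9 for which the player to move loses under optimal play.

0, 2, 4, 6, 8

Compute g(0), g(1), … for moves {1, 5}:
k:     0  1  2  3  4  5  6  7  8  9
g(k):  0  1  0  1  0  1  0  1  0  1
The P-positions (g = 0) in 0..9 are 0, 2, 4, 6, 8.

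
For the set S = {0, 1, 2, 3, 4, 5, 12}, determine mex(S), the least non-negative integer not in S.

6

The values 0, 1, 2, 3, 4, 5 are all present; 6 is the first non-negative integer missing from the set.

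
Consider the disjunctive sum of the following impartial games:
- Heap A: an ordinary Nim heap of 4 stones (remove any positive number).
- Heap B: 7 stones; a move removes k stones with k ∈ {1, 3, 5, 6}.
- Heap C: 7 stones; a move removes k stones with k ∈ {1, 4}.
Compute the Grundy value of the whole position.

Heap A is a plain Nim heap of size 4, so its Grundy value is 4.
Build the Grundy sequence for heap B with g(k) = mex{g(k−s) : s ∈ {1, 3, 5, 6}, s ≤ k}:
k:     0  1  2  3  4  5  6  7
g(k):  0  1  0  1  0  1  2  3
So g(7) = 3.
For heap C, compute g(0), g(1), … with moves {1, 4}:
k:     0  1  2  3  4  5  6  7
g(k):  0  1  0  1  2  0  1  0
So g(7) = 0.
By the Sprague-Grundy theorem, the Grundy value of a sum of independent games is the XOR of the component values.
Combined value = 4 XOR 3 XOR 0 = 7.

7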